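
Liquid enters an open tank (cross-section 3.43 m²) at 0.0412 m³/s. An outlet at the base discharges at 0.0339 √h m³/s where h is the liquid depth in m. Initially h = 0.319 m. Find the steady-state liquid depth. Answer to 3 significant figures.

1.48 m

Mass balance (ρ constant): A dh/dt = Q_in − 0.0339 √h. At steady state dh/dt = 0:
Q_in = 0.0339 √h_ss ⇒ √h_ss = 0.0412/0.0339 = 1.2153.
h_ss = 1.2153² = 1.4770 m. (Since h₀ = 0.319 m < h_ss, the level will rise toward this value.)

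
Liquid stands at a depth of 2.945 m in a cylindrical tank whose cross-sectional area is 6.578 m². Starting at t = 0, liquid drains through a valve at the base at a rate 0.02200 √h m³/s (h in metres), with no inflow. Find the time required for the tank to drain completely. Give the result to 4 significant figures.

Unsteady balance on liquid volume: A dh/dt = −0.02200 √h.
This is separable: 2 d(√h)/dt = −0.02200/A, so √h = √h₀ − (0.02200/(2A)) t.
Set h = 0: 2√h₀ = (0.02200/A) t_empty ⇒ t_empty = 2A√h₀/0.02200.
t_empty = 2·6.578·√2.945/0.02200 = 13.1560·1.71610/0.02200 = 1026.23 s.

1026 s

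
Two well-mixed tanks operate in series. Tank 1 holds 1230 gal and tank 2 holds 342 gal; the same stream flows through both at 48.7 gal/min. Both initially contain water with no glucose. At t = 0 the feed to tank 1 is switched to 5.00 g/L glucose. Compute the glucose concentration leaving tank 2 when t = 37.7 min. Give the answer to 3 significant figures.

3.45 g/L

Species balance on tank i: dCᵢ/dt = (Cᵢ₋₁ − Cᵢ)/τᵢ with τᵢ = Vᵢ/Q.
τ₁ = 1230/48.7 = 25.257 min; τ₂ = 342/48.7 = 7.0226 min.
Tank 1: C₁ = C_in(1 − e^(−t/τ₁)). Tank 2 (τ₁ ≠ τ₂): C₂ = C_in[1 − (τ₁ e^(−t/τ₁) − τ₂ e^(−t/τ₂))/(τ₁ − τ₂)].
At t = 37.7: e^(−t/τ₁) = 0.22477, e^(−t/τ₂) = 0.0046616.
C₂ = 5.00·[1 − (25.257·0.22477 − 7.0226·0.0046616)/(18.234)] = 5.00·0.69046 = 3.4523 g/L.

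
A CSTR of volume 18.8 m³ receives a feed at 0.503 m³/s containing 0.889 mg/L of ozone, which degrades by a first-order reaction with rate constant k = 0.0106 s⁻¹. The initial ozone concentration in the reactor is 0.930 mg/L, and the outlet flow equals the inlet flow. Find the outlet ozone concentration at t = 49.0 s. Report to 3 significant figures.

0.684 mg/L

V dC/dt = Q(C_in − C) − k V C.
This is linear with rate a = Q/V + k = 0.037355 s⁻¹.
C_ss = Q C_in/(Q + kV) = 0.63674 mg/L; C(t) = C_ss + (C₀ − C_ss) e^(−a t).
C(49.0) = 0.63674 + (0.29326)·e^(−0.037355·49.0) = 0.63674 + (0.29326)·0.16035 = 0.68376 mg/L.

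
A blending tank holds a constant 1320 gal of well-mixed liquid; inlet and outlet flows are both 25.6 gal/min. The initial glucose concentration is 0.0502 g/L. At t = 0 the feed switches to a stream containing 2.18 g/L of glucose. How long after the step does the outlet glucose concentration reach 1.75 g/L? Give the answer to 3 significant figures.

82.5 min

Species balance: V dC/dt = Q(C_in − C) ⇒ τ = V/Q = 51.562 min.
C(t) = C_in + (C₀ − C_in) e^(−t/τ). Set C = 1.75 and solve for t:
e^(−t/τ) = (C − C_in)/(C₀ − C_in) = (1.75 − 2.18)/(0.0502 − 2.18) = 0.20190
t = −τ ln(…) = 51.562 × 1.6000 = 82.500 min.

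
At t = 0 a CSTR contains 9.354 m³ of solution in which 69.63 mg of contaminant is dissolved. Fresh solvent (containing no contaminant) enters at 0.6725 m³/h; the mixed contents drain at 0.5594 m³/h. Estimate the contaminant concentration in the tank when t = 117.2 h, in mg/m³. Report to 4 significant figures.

Total volume: dV/dt = Q_in − Q_out = 0.113100 m³/h, so V(t) = 9.354 + 0.113100 t and V(117.2) = 22.6093 m³.
Solute balance: dm/dt = 0 − Q_out C = −Q_out m/V(t).
Separate: dm/m = −Q_out dt/V(t) ⇒ ln(m/m₀) = −(Q_out/(Q_in−Q_out)) ln(V/V₀).
m = m₀ (V₀/V)^(Q_out/(Q_in−Q_out)) = 69.63 × (9.354/22.6093)^(4.94607) = 0.885153 mg.
C = m/V = 0.885153/22.6093 = 0.0391499 mg/m³.

0.03915 mg/m³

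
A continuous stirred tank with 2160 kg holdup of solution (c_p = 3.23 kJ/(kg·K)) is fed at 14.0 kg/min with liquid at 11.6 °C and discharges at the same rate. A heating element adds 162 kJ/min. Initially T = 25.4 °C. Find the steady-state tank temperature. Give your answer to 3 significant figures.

15.2 °C

M c_p dT/dt = ṁ c_p (T_in − T) + Q̇.
At steady state dT/dt = 0 ⇒ T_ss = T_in + Q̇/(ṁ c_p) = 11.6 + 162/(14.0·3.23) = 15.182 °C.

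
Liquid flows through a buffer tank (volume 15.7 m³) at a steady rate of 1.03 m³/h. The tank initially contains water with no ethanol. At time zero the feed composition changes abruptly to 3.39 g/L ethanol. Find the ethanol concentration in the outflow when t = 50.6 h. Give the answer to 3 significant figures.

Unsteady species balance (constant V, well mixed): V dC/dt = Q(C_in − C).
So dC/dt = (C_in − C)/τ with τ = V/Q = 15.7/1.03 = 15.243 h.
C approaches C_in exponentially: C(t) = C_in + (C₀ − C_in) e^(−t/τ).
C(50.6) = 3.39 + (0 − 3.39)·e^(−50.6/15.243) = 3.39 + (-3.3900)·0.036167 = 3.2674 g/L.

3.27 g/L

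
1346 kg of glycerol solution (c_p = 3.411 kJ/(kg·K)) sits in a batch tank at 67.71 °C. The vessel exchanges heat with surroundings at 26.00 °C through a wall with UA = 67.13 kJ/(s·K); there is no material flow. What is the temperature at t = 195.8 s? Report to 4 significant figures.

Lumped-capacitance energy balance: M c_p dT/dt = UA(T_amb − T).
dT/dt = (T_ss − T)/τ with T_ss = T_amb = 26.0000 °C, τ = M c_p/UA = 1346·3.411/67.13 = 68.3928 s.
Integrating: T(t) = T_ss + (T₀ − T_ss) e^(−t/τ).
T(195.8) = 26.0000 + (41.7100)·0.0571043 = 28.3818 °C.

28.38 °C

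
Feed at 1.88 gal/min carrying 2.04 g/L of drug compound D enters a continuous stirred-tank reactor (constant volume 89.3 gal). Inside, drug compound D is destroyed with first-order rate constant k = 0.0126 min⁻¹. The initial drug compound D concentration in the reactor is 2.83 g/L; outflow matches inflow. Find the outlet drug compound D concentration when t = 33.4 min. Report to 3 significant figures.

Accumulation = in − out − consumed: V dC/dt = Q C_in − Q C − k V C.
This is linear with rate a = Q/V + k = 0.033653 min⁻¹.
C_ss = Q C_in/(Q + kV) = 1.2762 g/L; C(t) = C_ss + (C₀ − C_ss) e^(−a t).
C(33.4) = 1.2762 + (1.5538)·e^(−0.033653·33.4) = 1.2762 + (1.5538)·0.32498 = 1.7811 g/L.

1.78 g/L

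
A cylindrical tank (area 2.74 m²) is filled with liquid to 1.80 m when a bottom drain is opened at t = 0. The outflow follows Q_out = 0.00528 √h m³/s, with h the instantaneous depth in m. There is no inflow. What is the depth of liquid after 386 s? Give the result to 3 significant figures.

0.940 m

With no inflow, A dh/dt = −0.00528 √h.
Separate and integrate: 2(√h − √h₀) = −(0.00528/A) t.
√h = √1.80 − 0.00528·386/(2·2.74) = 1.3416 − 0.37191 = 0.96973.
h = 0.96973² = 0.94037 m.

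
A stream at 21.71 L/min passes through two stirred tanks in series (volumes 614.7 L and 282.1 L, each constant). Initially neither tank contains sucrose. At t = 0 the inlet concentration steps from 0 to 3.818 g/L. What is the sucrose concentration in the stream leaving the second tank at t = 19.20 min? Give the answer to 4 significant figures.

Species balance on tank i: dCᵢ/dt = (Cᵢ₋₁ − Cᵢ)/τᵢ with τᵢ = Vᵢ/Q.
τ₁ = 614.7/21.71 = 28.3141 min; τ₂ = 282.1/21.71 = 12.9940 min.
Solving the cascade with C₁(0)=C₂(0)=0 gives C₂(t) = C_in[1 − (τ₁ e^(−t/τ₁) − τ₂ e^(−t/τ₂))/(τ₁ − τ₂)].
At t = 19.20: e^(−t/τ₁) = 0.507577, e^(−t/τ₂) = 0.228184.
C₂ = 3.818·[1 − (28.3141·0.507577 − 12.9940·0.228184)/(15.3201)] = 3.818·0.255451 = 0.975311 g/L.

0.9753 g/L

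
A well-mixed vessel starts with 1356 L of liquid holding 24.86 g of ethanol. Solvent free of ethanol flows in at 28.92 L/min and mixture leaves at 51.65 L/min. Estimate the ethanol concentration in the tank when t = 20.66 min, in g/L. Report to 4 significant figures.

Total volume: dV/dt = Q_in − Q_out = -22.7300 L/min, so V(t) = 1356 − 22.7300 t and V(20.66) = 886.398 L.
Species balance (pure solvent in): dm/dt = −Q_out · m/V(t).
dm/m = −Q_out dt/(V₀ − 22.7300 t); integrating gives ln(m/m₀) = −(Q_out/(Q_in−Q_out)) ln(V/V₀).
m = m₀ (V₀/V)^(Q_out/(Q_in−Q_out)) = 24.86 × (1356/886.398)^(-2.27233) = 9.46149 g.
C = m/V = 9.46149/886.398 = 0.0106741 g/L.

0.01067 g/L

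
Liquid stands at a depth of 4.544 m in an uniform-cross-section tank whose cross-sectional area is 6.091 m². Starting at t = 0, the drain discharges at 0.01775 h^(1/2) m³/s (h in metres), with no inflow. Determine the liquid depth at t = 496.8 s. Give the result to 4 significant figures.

1.982 m

Volume balance on the tank: A dh/dt = −0.01775 √h.
∫ h^(−1/2) dh = −(0.01775/A) ∫ dt, giving 2√h = 2√h₀ − (0.01775/A) t.
√h = √4.544 − 0.01775·496.8/(2·6.091) = 2.13167 − 0.723871 = 1.40779.
h = 1.40779² = 1.98189 m.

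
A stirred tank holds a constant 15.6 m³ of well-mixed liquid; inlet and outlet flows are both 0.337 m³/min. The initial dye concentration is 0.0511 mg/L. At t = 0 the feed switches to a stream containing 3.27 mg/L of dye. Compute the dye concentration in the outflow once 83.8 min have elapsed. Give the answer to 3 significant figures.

2.74 mg/L

Mass balance on the solute (V constant): V dC/dt = Q(C_in − C).
So dC/dt = (C_in − C)/τ with τ = V/Q = 15.6/0.337 = 46.291 min.
This is linear first-order; C(t) = C_in + (C₀ − C_in) e^(−t/τ).
C(83.8) = 3.27 + (0.0511 − 3.27)·e^(−83.8/46.291) = 3.27 + (-3.2189)·0.16361 = 2.7434 mg/L.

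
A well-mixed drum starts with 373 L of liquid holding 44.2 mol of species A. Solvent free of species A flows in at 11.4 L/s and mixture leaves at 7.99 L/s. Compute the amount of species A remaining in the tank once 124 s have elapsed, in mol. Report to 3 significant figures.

Let m(t) be the amount of species A. Volume: V(t) = V₀ + (Q_in − Q_out) t = 373 + 3.4100 t; V(124) = 795.84 L.
No species A enters, so dm/dt = −Q_out · (m/V).
Separate: dm/m = −Q_out dt/V(t) ⇒ ln(m/m₀) = −(Q_out/(Q_in−Q_out)) ln(V/V₀).
m = m₀ (V₀/V)^(Q_out/(Q_in−Q_out)) = 44.2 × (373/795.84)^(2.3431) = 7.4863 mol.

7.49 mol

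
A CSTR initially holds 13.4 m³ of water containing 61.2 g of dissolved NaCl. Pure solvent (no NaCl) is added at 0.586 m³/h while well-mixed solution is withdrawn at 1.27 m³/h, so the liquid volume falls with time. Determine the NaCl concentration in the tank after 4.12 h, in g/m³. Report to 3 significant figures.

Total volume: dV/dt = Q_in − Q_out = -0.68400 m³/h, so V(t) = 13.4 − 0.68400 t and V(4.12) = 10.582 m³.
Species balance (pure solvent in): dm/dt = −Q_out · m/V(t).
dm/m = −Q_out dt/(V₀ − 0.68400 t); integrating gives ln(m/m₀) = −(Q_out/(Q_in−Q_out)) ln(V/V₀).
m = m₀ (V₀/V)^(Q_out/(Q_in−Q_out)) = 61.2 × (13.4/10.582)^(-1.8567) = 39.479 g.
C = m/V = 39.479/10.582 = 3.7308 g/m³.

3.73 g/m³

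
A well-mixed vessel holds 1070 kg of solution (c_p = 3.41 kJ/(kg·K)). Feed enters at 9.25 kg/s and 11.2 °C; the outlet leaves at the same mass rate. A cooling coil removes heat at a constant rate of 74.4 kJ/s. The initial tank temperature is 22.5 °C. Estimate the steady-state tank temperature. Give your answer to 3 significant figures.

Energy balance: M c_p dT/dt = ṁ c_p (T_in − T) − 74.4.
At steady state dT/dt = 0 ⇒ T_ss = T_in − Q̇/(ṁ c_p) = 11.2 − 74.4/(9.25·3.41) = 8.8413 °C.

8.84 °C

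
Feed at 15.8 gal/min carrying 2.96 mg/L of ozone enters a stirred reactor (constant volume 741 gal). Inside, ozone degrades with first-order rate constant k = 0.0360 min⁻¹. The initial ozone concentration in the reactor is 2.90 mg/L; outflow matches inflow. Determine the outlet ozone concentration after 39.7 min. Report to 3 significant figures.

Species balance: V dC/dt = Q C_in − Q C − k V C.
This is linear with rate a = Q/V + k = 0.057323 min⁻¹.
C_ss = Q C_in/(Q + kV) = 1.1010 mg/L; C(t) = C_ss + (C₀ − C_ss) e^(−a t).
C(39.7) = 1.1010 + (1.7990)·e^(−0.057323·39.7) = 1.1010 + (1.7990)·0.10272 = 1.2858 mg/L.

1.29 mg/L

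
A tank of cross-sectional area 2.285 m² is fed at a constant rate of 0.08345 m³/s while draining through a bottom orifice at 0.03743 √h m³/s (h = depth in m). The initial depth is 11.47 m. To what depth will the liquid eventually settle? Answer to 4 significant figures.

4.971 m

A dh/dt = Q_in − 0.03743 √h. Steady state requires inflow = outflow:
Q_in = 0.03743 √h_ss ⇒ √h_ss = 0.08345/0.03743 = 2.22950.
h_ss = 2.22950² = 4.97065 m. (Since h₀ = 11.47 m > h_ss, the level will fall toward this value.)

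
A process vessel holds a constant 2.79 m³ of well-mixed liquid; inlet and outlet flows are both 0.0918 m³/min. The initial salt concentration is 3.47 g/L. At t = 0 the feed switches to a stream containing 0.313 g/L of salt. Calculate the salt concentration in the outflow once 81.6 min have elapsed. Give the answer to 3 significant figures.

0.528 g/L

Mass balance on the solute (V constant): V dC/dt = Q(C_in − C).
Rewrite as dC/dt + C/τ = C_in/τ, τ = V/Q = 30.392 min.
C approaches C_in exponentially: C(t) = C_in + (C₀ − C_in) e^(−t/τ).
C(81.6) = 0.313 + (3.47 − 0.313)·e^(−81.6/30.392) = 0.313 + (3.1570)·0.068228 = 0.52840 g/L.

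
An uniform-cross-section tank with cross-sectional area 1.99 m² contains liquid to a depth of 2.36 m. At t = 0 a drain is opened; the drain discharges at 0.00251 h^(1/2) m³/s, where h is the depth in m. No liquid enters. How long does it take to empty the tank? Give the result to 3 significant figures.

2440 s

Mass balance (ρ constant): A dh/dt = −0.00251 √h.
Separate and integrate: 2(√h − √h₀) = −(0.00251/A) t.
Set h = 0: 2√h₀ = (0.00251/A) t_empty ⇒ t_empty = 2A√h₀/0.00251.
t_empty = 2·1.99·√2.36/0.00251 = 3.9800·1.5362/0.00251 = 2435.9 s.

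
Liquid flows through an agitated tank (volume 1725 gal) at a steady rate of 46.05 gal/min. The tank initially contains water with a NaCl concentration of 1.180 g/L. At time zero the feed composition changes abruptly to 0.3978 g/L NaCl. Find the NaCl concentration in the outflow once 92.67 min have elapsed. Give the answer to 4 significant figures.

Unsteady species balance (constant V, well mixed): V dC/dt = Q(C_in − C).
Rewrite as dC/dt + C/τ = C_in/τ, τ = V/Q = 37.4593 min.
C approaches C_in exponentially: C(t) = C_in + (C₀ − C_in) e^(−t/τ).
C(92.67) = 0.3978 + (1.180 − 0.3978)·e^(−92.67/37.4593) = 0.3978 + (0.782200)·0.0842568 = 0.463706 g/L.

0.4637 g/L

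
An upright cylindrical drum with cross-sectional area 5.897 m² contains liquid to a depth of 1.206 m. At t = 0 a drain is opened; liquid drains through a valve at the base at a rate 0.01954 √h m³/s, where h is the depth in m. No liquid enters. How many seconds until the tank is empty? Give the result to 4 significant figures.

662.8 s

A dh/dt = −Q_out = −0.01954 √h.
∫ h^(−1/2) dh = −(0.01954/A) ∫ dt, giving 2√h = 2√h₀ − (0.01954/A) t.
Tank is empty when √h = 0: t_empty = 2A√h₀/0.01954.
t_empty = 2·5.897·√1.206/0.01954 = 11.7940·1.09818/0.01954 = 662.842 s.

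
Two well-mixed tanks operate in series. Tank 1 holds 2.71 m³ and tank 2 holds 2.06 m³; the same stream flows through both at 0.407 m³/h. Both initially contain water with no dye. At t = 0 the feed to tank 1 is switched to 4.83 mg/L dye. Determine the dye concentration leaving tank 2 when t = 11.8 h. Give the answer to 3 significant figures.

2.89 mg/L

Time constants: τᵢ = Vᵢ/Q for each well-mixed tank.
τ₁ = 2.71/0.407 = 6.6585 h; τ₂ = 2.06/0.407 = 5.0614 h.
Solving the cascade with C₁(0)=C₂(0)=0 gives C₂(t) = C_in[1 − (τ₁ e^(−t/τ₁) − τ₂ e^(−t/τ₂))/(τ₁ − τ₂)].
At t = 11.8: e^(−t/τ₁) = 0.16996, e^(−t/τ₂) = 0.097164.
C₂ = 4.83·[1 − (6.6585·0.16996 − 5.0614·0.097164)/(1.5971)] = 4.83·0.59932 = 2.8947 mg/L.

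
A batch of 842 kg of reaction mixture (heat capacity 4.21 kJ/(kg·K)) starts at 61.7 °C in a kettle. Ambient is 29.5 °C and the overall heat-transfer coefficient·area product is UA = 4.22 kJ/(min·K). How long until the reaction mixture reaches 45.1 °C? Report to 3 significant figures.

Unsteady energy balance on the tank contents: M c_p dT/dt = −UA(T − T_amb).
τ = M c_p/UA = 840.00 min; T_ss = T_amb = 29.500 °C.
T(t) = T_ss + (T₀ − T_ss)e^(−t/τ); set T = 45.1:
t = −τ ln[(T − T_ss)/(T₀ − T_ss)] = −840.00 · ln(0.48447) = 608.75 min.

609 min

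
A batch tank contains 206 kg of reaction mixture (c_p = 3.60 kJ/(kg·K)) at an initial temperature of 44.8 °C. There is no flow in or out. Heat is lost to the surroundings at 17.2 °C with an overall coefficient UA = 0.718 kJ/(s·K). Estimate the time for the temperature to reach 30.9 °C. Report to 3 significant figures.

First-law balance (no shaft work): M c_p dT/dt = −UA(T − T_amb).
τ = M c_p/UA = 1032.9 s; T_ss = T_amb = 17.200 °C.
T(t) = T_ss + (T₀ − T_ss)e^(−t/τ); set T = 30.9:
t = −τ ln[(T − T_ss)/(T₀ − T_ss)] = −1032.9 · ln(0.49638) = 723.44 s.

723 s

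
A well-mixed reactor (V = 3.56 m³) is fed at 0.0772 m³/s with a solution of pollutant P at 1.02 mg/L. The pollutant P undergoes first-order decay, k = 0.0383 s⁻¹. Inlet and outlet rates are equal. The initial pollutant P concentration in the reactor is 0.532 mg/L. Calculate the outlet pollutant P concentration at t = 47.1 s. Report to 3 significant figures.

0.378 mg/L

Accumulation = in − out − consumed: V dC/dt = Q C_in − Q C − k V C.
dC/dt = (Q/V) C_in − (Q/V + k) C; effective rate a = Q/V + k = 0.021685 + 0.0383 = 0.059985 s⁻¹.
C_ss = Q C_in/(Q + kV) = 0.36874 mg/L; C(t) = C_ss + (C₀ − C_ss) e^(−a t).
C(47.1) = 0.36874 + (0.16326)·e^(−0.059985·47.1) = 0.36874 + (0.16326)·0.059290 = 0.37842 mg/L.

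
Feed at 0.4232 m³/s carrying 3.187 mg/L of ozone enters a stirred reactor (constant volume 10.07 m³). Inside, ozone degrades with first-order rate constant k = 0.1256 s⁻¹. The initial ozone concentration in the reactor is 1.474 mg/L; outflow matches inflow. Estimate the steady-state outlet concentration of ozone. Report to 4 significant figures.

0.7990 mg/L

Accumulation = in − out − consumed: V dC/dt = Q C_in − Q C − k V C.
At steady state: 0 = Q C_in − (Q + kV) C_ss, so C_ss = Q C_in/(Q + kV).
C_ss = 0.4232·3.187/(0.4232 + 0.1256·10.07) = 1.34874/1.68799 = 0.799019 mg/L.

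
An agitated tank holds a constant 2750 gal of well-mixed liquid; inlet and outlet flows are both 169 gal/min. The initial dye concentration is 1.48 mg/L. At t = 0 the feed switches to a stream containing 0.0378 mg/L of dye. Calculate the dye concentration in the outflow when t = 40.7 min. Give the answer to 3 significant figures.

0.156 mg/L

Accumulation = in − out for the solute gives V dC/dt = Q(C_in − C).
So dC/dt = (C_in − C)/τ with τ = V/Q = 2750/169 = 16.272 min.
Integrating: C(t) = C_in + (C₀ − C_in) e^(−t/τ).
C(40.7) = 0.0378 + (1.48 − 0.0378)·e^(−40.7/16.272) = 0.0378 + (1.4422)·0.081987 = 0.15604 mg/L.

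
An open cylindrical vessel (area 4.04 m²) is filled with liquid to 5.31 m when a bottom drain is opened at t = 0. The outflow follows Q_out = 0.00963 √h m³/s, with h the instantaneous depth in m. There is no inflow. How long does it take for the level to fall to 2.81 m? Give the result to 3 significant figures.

A dh/dt = −Q_out = −0.00963 √h.
Separate and integrate: 2(√h − √h₀) = −(0.00963/A) t.
t = 2A(√h₀ − √h)/0.00963 = 2·4.04·(√5.31 − √2.81)/0.00963
  = 8.0800 × (2.3043 − 1.6763) / 0.00963 = 526.95 s.

527 s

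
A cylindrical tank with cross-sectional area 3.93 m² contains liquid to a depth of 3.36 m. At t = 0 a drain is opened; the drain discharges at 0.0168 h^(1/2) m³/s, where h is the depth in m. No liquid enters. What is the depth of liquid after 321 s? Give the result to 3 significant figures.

1.32 m

With no inflow, A dh/dt = −0.0168 √h.
Separate and integrate: 2(√h − √h₀) = −(0.0168/A) t.
√h = √3.36 − 0.0168·321/(2·3.93) = 1.8330 − 0.68611 = 1.1469.
h = 1.1469² = 1.3154 m.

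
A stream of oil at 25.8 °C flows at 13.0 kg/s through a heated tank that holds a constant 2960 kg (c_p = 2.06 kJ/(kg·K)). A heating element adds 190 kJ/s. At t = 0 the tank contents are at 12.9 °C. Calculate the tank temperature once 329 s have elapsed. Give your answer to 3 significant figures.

28.2 °C

M c_p dT/dt = ṁ c_p (T_in − T) + Q̇.
Rearrange: dT/dt = (T_ss − T)/τ with τ = M/ṁ = 227.69 s and T_ss = T_in + Q̇/(ṁ c_p) = 32.895 °C.
Integrating: T(t) = T_ss + (T₀ − T_ss) e^(−t/τ).
T(329) = 32.895 + (-19.995)·e^(−329/227.69) = 32.895 + (-19.995)·0.23576 = 28.181 °C.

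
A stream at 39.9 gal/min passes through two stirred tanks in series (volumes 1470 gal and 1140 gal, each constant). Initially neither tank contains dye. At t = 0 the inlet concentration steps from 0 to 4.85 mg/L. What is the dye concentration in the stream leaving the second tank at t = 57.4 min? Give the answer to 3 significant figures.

Time constants: τᵢ = Vᵢ/Q for each well-mixed tank.
τ₁ = 1470/39.9 = 36.842 min; τ₂ = 1140/39.9 = 28.571 min.
Solving the cascade with C₁(0)=C₂(0)=0 gives C₂(t) = C_in[1 − (τ₁ e^(−t/τ₁) − τ₂ e^(−t/τ₂))/(τ₁ − τ₂)].
At t = 57.4: e^(−t/τ₁) = 0.21056, e^(−t/τ₂) = 0.13412.
C₂ = 4.85·[1 − (36.842·0.21056 − 28.571·0.13412)/(8.2707)] = 4.85·0.52540 = 2.5482 mg/L.

2.55 mg/L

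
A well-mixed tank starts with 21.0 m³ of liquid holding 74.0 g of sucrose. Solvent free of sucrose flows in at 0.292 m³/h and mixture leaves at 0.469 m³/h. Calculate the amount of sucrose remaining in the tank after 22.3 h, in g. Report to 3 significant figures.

42.6 g

Let m(t) be the amount of sucrose. Volume: V(t) = V₀ + (Q_in − Q_out) t = 21.0 − 0.17700 t; V(22.3) = 17.053 m³.
Species balance (pure solvent in): dm/dt = −Q_out · m/V(t).
Separate: dm/m = −Q_out dt/V(t) ⇒ ln(m/m₀) = −(Q_out/(Q_in−Q_out)) ln(V/V₀).
m = m₀ (V₀/V)^(Q_out/(Q_in−Q_out)) = 74.0 × (21.0/17.053)^(-2.6497) = 42.623 g.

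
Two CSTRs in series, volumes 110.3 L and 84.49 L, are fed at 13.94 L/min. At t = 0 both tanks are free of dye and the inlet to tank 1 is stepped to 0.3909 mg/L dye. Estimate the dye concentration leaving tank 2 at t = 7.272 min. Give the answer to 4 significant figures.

0.1100 mg/L

Species balance on tank i: dCᵢ/dt = (Cᵢ₋₁ − Cᵢ)/τᵢ with τᵢ = Vᵢ/Q.
τ₁ = 110.3/13.94 = 7.91248 min; τ₂ = 84.49/13.94 = 6.06098 min.
Tank 1: C₁ = C_in(1 − e^(−t/τ₁)). Tank 2 (τ₁ ≠ τ₂): C₂ = C_in[1 − (τ₁ e^(−t/τ₁) − τ₂ e^(−t/τ₂))/(τ₁ − τ₂)].
At t = 7.272: e^(−t/τ₁) = 0.398896, e^(−t/τ₂) = 0.301252.
C₂ = 0.3909·[1 − (7.91248·0.398896 − 6.06098·0.301252)/(1.85151)] = 0.3909·0.281463 = 0.110024 mg/L.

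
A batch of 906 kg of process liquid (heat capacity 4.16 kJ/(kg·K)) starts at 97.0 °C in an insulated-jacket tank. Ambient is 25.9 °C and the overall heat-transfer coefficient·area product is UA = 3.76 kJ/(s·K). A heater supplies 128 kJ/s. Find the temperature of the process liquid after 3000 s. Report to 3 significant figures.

61.8 °C

Lumped-capacitance energy balance: M c_p dT/dt = UA(T_amb − T) + Q̇.
dT/dt = (T_ss − T)/τ with T_ss = T_amb + Q̇/UA = 25.9 + 128/3.76 = 59.943 °C, τ = M c_p/UA = 906·4.16/3.76 = 1002.4 s.
T approaches T_ss exponentially: T(t) = T_ss + (T₀ − T_ss) e^(−t/τ).
T(3000) = 59.943 + (37.057)·0.050143 = 61.801 °C.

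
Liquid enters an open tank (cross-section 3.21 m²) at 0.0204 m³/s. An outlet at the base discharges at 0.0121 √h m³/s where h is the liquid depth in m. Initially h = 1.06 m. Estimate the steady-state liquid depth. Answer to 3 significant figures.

A dh/dt = Q_in − 0.0121 √h. Steady state requires inflow = outflow:
Q_in = 0.0121 √h_ss ⇒ √h_ss = 0.0204/0.0121 = 1.6860.
h_ss = 1.6860² = 2.8424 m. (Since h₀ = 1.06 m < h_ss, the level will rise toward this value.)

2.84 m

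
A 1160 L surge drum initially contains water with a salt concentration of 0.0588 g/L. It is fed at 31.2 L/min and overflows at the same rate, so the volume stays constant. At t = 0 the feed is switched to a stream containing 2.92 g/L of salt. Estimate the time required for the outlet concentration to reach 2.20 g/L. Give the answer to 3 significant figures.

51.3 min

Species balance: V dC/dt = Q(C_in − C) ⇒ τ = V/Q = 37.179 min.
C(t) = C_in + (C₀ − C_in) e^(−t/τ). Set C = 2.20 and solve for t:
e^(−t/τ) = (C − C_in)/(C₀ − C_in) = (2.20 − 2.92)/(0.0588 − 2.92) = 0.25164
t = −τ ln(…) = 37.179 × 1.3797 = 51.298 min.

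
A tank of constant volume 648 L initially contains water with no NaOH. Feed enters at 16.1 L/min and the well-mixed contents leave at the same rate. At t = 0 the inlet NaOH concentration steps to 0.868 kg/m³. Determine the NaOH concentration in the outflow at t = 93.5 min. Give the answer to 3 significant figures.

Mass balance on the solute (V constant): V dC/dt = Q(C_in − C).
Rewrite as dC/dt + C/τ = C_in/τ, τ = V/Q = 40.248 min.
Solution: C(t) = C_in + (C₀ − C_in) e^(−t/τ).
C(93.5) = 0.868 + (0 − 0.868)·e^(−93.5/40.248) = 0.868 + (-0.86800)·0.097972 = 0.78296 kg/m³.

0.783 kg/m³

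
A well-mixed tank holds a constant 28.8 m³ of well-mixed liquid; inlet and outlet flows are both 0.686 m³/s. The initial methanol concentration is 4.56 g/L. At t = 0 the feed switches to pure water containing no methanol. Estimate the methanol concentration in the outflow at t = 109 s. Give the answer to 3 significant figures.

Accumulation = in − out for the solute gives V dC/dt = Q(C_in − C).
So dC/dt = (C_in − C)/τ with τ = V/Q = 28.8/0.686 = 41.983 s.
C approaches C_in exponentially: C(t) = C_in + (C₀ − C_in) e^(−t/τ).
C(109) = 0 + (4.56 − 0)·e^(−109/41.983) = 0 + (4.5600)·0.074547 = 0.33994 g/L.

0.340 g/L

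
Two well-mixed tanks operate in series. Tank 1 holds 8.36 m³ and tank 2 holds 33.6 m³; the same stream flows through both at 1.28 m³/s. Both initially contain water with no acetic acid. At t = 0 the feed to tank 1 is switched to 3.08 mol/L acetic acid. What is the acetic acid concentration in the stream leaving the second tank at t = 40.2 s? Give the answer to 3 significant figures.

2.20 mol/L

Time constants: τᵢ = Vᵢ/Q for each well-mixed tank.
τ₁ = 8.36/1.28 = 6.5312 s; τ₂ = 33.6/1.28 = 26.250 s.
Solving the cascade with C₁(0)=C₂(0)=0 gives C₂(t) = C_in[1 − (τ₁ e^(−t/τ₁) − τ₂ e^(−t/τ₂))/(τ₁ − τ₂)].
At t = 40.2: e^(−t/τ₁) = 0.0021228, e^(−t/τ₂) = 0.21623.
C₂ = 3.08·[1 − (6.5312·0.0021228 − 26.250·0.21623)/(-19.719)] = 3.08·0.71286 = 2.1956 mol/L.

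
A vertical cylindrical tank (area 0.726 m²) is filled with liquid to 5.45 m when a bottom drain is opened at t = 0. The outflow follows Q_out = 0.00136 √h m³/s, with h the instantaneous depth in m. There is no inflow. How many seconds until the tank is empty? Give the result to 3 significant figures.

2490 s

Mass balance (ρ constant): A dh/dt = −0.00136 √h.
∫ h^(−1/2) dh = −(0.00136/A) ∫ dt, giving 2√h = 2√h₀ − (0.00136/A) t.
Set h = 0: 2√h₀ = (0.00136/A) t_empty ⇒ t_empty = 2A√h₀/0.00136.
t_empty = 2·0.726·√5.45/0.00136 = 1.4520·2.3345/0.00136 = 2492.4 s.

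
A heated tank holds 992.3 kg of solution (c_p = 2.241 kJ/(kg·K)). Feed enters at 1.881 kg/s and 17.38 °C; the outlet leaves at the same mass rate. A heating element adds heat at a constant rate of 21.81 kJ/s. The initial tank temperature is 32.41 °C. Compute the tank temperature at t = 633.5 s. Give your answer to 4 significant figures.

25.52 °C

M c_p dT/dt = ṁ c_p (T_in − T) + Q̇.
τ = M/ṁ = 527.539 s; T_ss = T_in + Q̇/(ṁ c_p) = 17.38 + 21.81/(1.881·2.241) = 22.5540 °C.
Integrating: T(t) = T_ss + (T₀ − T_ss) e^(−t/τ).
T(633.5) = 22.5540 + (9.85602)·e^(−633.5/527.539) = 22.5540 + (9.85602)·0.300935 = 25.5200 °C.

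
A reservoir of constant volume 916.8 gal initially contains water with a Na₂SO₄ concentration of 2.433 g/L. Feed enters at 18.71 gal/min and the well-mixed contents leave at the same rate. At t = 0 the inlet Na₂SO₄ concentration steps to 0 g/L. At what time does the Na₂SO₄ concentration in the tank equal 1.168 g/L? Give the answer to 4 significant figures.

Unsteady species balance (constant V, well mixed): V dC/dt = Q(C_in − C), so τ = V/Q = 49.0005 min.
C(t) = C_in + (C₀ − C_in) e^(−t/τ). Set C = 1.168 and solve for t:
e^(−t/τ) = (C − C_in)/(C₀ − C_in) = (1.168 − 0)/(2.433 − 0) = 0.480066
t = −τ ln(…) = 49.0005 × 0.733832 = 35.9582 min.

35.96 min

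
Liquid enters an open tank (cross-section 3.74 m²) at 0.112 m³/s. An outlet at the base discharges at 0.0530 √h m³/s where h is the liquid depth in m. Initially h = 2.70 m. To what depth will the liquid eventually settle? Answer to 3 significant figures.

Accumulation of liquid (constant cross-section A): A dh/dt = Q_in − 0.0530 √h. At steady state dh/dt = 0:
Q_in = 0.0530 √h_ss ⇒ √h_ss = 0.112/0.0530 = 2.1132.
h_ss = 2.1132² = 4.4656 m. (Since h₀ = 2.70 m < h_ss, the level will rise toward this value.)

4.47 m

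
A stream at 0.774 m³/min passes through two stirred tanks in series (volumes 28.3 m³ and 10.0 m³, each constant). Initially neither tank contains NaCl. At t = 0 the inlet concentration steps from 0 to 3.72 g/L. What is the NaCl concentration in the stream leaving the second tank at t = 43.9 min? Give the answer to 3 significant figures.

Each tank obeys Vᵢ dCᵢ/dt = Q(Cᵢ₋₁ − Cᵢ), so τᵢ = Vᵢ/Q.
τ₁ = 28.3/0.774 = 36.563 min; τ₂ = 10.0/0.774 = 12.920 min.
Solving the cascade with C₁(0)=C₂(0)=0 gives C₂(t) = C_in[1 − (τ₁ e^(−t/τ₁) − τ₂ e^(−t/τ₂))/(τ₁ − τ₂)].
At t = 43.9: e^(−t/τ₁) = 0.30100, e^(−t/τ₂) = 0.033445.
C₂ = 3.72·[1 − (36.563·0.30100 − 12.920·0.033445)/(23.643)] = 3.72·0.55280 = 2.0564 g/L.

2.06 g/L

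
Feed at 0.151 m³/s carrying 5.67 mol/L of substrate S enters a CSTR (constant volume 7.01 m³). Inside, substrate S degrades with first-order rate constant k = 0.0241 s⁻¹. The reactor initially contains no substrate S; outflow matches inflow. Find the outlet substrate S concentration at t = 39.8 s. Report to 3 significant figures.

V dC/dt = Q(C_in − C) − k V C.
dC/dt = (Q/V) C_in − (Q/V + k) C; effective rate a = Q/V + k = 0.021541 + 0.0241 = 0.045641 s⁻¹.
C_ss = Q C_in/(Q + kV) = 2.6760 mol/L; C(t) = C_ss + (C₀ − C_ss) e^(−a t).
C(39.8) = 2.6760 + (-2.6760)·e^(−0.045641·39.8) = 2.6760 + (-2.6760)·0.16259 = 2.2409 mol/L.

2.24 mol/L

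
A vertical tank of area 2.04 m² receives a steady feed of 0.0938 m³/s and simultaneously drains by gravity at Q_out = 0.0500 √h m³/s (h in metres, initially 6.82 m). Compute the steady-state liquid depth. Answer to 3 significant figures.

A dh/dt = Q_in − 0.0500 √h. Steady state requires inflow = outflow:
Q_in = 0.0500 √h_ss ⇒ √h_ss = 0.0938/0.0500 = 1.8760.
h_ss = 1.8760² = 3.5194 m. (Since h₀ = 6.82 m > h_ss, the level will fall toward this value.)

3.52 m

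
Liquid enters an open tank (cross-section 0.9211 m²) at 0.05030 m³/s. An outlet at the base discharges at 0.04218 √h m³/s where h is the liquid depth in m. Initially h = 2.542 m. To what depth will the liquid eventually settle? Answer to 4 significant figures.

Level balance: A dh/dt = 0.05030 − 0.04218 √h. Setting dh/dt = 0:
Q_in = 0.04218 √h_ss ⇒ √h_ss = 0.05030/0.04218 = 1.19251.
h_ss = 1.19251² = 1.42208 m. (Since h₀ = 2.542 m > h_ss, the level will fall toward this value.)

1.422 m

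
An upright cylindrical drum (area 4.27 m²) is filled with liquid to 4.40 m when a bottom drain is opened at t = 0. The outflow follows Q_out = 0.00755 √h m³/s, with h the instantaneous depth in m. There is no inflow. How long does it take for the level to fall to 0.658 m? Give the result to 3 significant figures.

1460 s

A dh/dt = −Q_out = −0.00755 √h.
Separate and integrate: 2(√h − √h₀) = −(0.00755/A) t.
t = 2A(√h₀ − √h)/0.00755 = 2·4.27·(√4.40 − √0.658)/0.00755
  = 8.5400 × (2.0976 − 0.81117) / 0.00755 = 1455.1 s.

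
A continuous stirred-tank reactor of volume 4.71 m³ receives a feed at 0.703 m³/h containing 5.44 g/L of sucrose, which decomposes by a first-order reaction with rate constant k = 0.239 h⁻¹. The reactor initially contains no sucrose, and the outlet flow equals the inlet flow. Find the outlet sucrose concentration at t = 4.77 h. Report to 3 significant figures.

1.76 g/L

Species balance: V dC/dt = Q C_in − Q C − k V C.
This is linear with rate a = Q/V + k = 0.38826 h⁻¹.
C_ss = Q C_in/(Q + kV) = 2.0913 g/L; C(t) = C_ss + (C₀ − C_ss) e^(−a t).
C(4.77) = 2.0913 + (-2.0913)·e^(−0.38826·4.77) = 2.0913 + (-2.0913)·0.15693 = 1.7631 g/L.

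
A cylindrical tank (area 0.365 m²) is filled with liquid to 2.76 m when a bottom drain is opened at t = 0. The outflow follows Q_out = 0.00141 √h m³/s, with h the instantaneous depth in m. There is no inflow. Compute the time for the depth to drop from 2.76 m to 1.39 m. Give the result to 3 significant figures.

Accumulation of liquid (constant cross-section A): A dh/dt = −0.00141 √h.
Separate and integrate: 2(√h − √h₀) = −(0.00141/A) t.
t = 2A(√h₀ − √h)/0.00141 = 2·0.365·(√2.76 − √1.39)/0.00141
  = 0.73000 × (1.6613 − 1.1790) / 0.00141 = 249.72 s.

250 s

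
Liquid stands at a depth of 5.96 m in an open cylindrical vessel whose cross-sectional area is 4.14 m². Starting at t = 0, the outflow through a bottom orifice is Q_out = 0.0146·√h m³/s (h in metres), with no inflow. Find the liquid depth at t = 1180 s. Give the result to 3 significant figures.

0.130 m

Mass balance (ρ constant): A dh/dt = −0.0146 √h.
This is separable: 2 d(√h)/dt = −0.0146/A, so √h = √h₀ − (0.0146/(2A)) t.
√h = √5.96 − 0.0146·1180/(2·4.14) = 2.4413 − 2.0807 = 0.36063.
h = 0.36063² = 0.13006 m.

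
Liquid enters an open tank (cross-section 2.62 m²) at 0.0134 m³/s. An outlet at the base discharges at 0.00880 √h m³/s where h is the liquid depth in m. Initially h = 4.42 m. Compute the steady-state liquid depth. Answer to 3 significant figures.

Level balance: A dh/dt = 0.0134 − 0.00880 √h. Setting dh/dt = 0:
Q_in = 0.00880 √h_ss ⇒ √h_ss = 0.0134/0.00880 = 1.5227.
h_ss = 1.5227² = 2.3187 m. (Since h₀ = 4.42 m > h_ss, the level will fall toward this value.)

2.32 m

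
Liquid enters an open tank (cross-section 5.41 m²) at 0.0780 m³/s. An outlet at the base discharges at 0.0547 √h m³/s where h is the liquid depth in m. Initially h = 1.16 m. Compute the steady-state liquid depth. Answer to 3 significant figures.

A dh/dt = Q_in − 0.0547 √h. Steady state requires inflow = outflow:
Q_in = 0.0547 √h_ss ⇒ √h_ss = 0.0780/0.0547 = 1.4260.
h_ss = 1.4260² = 2.0334 m. (Since h₀ = 1.16 m < h_ss, the level will rise toward this value.)

2.03 m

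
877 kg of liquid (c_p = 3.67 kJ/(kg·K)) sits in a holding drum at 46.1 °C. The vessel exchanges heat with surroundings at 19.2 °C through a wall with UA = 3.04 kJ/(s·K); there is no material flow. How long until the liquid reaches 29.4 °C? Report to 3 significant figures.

1030 s

Lumped-capacitance energy balance: M c_p dT/dt = UA(T_amb − T).
τ = M c_p/UA = 1058.7 s; T_ss = T_amb = 19.200 °C.
T(t) = T_ss + (T₀ − T_ss)e^(−t/τ); set T = 29.4:
t = −τ ln[(T − T_ss)/(T₀ − T_ss)] = −1058.7 · ln(0.37918) = 1026.7 s.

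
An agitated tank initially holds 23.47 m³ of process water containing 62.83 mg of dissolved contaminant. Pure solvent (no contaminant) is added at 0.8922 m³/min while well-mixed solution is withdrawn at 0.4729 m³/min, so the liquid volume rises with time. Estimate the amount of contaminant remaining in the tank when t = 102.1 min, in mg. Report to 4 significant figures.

Let m(t) be the amount of contaminant. Volume: V(t) = V₀ + (Q_in − Q_out) t = 23.47 + 0.419300 t; V(102.1) = 66.2805 m³.
Species balance (pure solvent in): dm/dt = −Q_out · m/V(t).
Separate: dm/m = −Q_out dt/V(t) ⇒ ln(m/m₀) = −(Q_out/(Q_in−Q_out)) ln(V/V₀).
m = m₀ (V₀/V)^(Q_out/(Q_in−Q_out)) = 62.83 × (23.47/66.2805)^(1.12783) = 19.4831 mg.

19.48 mg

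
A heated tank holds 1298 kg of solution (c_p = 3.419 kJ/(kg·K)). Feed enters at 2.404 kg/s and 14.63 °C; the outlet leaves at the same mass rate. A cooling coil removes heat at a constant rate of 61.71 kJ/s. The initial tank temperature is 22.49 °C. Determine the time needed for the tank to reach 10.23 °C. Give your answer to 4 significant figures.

Energy balance: M c_p dT/dt = ṁ c_p (T_in − T) − 61.71.
τ = M/ṁ = 539.933 s; T_ss = T_in − Q̇/(ṁ c_p) = 7.12204 °C.
T(t) = T_ss + (T₀ − T_ss) e^(−t/τ). Set T = 10.23:
e^(−t/τ) = (10.23 − 7.12204)/(22.49 − 7.12204) = 0.202236
t = −539.933 · ln(0.202236) = 862.985 s.

863.0 s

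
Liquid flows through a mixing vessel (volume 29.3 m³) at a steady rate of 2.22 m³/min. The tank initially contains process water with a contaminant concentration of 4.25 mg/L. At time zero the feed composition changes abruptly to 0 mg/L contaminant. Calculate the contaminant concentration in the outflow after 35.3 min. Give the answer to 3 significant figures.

0.293 mg/L

Mass balance on the solute (V constant): V dC/dt = Q(C_in − C).
So dC/dt = (C_in − C)/τ with τ = V/Q = 29.3/2.22 = 13.198 min.
Solution: C(t) = C_in + (C₀ − C_in) e^(−t/τ).
C(35.3) = 0 + (4.25 − 0)·e^(−35.3/13.198) = 0 + (4.2500)·0.068934 = 0.29297 mg/L.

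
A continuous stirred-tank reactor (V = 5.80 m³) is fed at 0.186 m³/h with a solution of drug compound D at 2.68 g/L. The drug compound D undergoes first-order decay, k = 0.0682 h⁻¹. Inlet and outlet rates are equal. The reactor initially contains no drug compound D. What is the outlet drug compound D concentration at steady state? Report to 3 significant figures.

Species balance: V dC/dt = Q C_in − Q C − k V C.
At steady state: 0 = Q C_in − (Q + kV) C_ss, so C_ss = Q C_in/(Q + kV).
C_ss = 0.186·2.68/(0.186 + 0.0682·5.80) = 0.49848/0.58156 = 0.85714 g/L.

0.857 g/L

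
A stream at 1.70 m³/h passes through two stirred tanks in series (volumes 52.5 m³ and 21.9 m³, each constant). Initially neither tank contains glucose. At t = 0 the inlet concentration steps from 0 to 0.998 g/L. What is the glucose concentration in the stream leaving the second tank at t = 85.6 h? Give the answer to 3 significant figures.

0.892 g/L

Each tank obeys Vᵢ dCᵢ/dt = Q(Cᵢ₋₁ − Cᵢ), so τᵢ = Vᵢ/Q.
τ₁ = 52.5/1.70 = 30.882 h; τ₂ = 21.9/1.70 = 12.882 h.
Solving the cascade with C₁(0)=C₂(0)=0 gives C₂(t) = C_in[1 − (τ₁ e^(−t/τ₁) − τ₂ e^(−t/τ₂))/(τ₁ − τ₂)].
At t = 85.6: e^(−t/τ₁) = 0.062549, e^(−t/τ₂) = 0.0013008.
C₂ = 0.998·[1 − (30.882·0.062549 − 12.882·0.0013008)/(18.000)] = 0.998·0.89362 = 0.89183 g/L.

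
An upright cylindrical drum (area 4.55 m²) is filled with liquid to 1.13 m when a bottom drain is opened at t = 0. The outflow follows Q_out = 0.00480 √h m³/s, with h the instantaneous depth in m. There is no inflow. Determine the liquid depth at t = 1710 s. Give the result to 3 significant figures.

A dh/dt = −Q_out = −0.00480 √h.
This is separable: 2 d(√h)/dt = −0.00480/A, so √h = √h₀ − (0.00480/(2A)) t.
√h = √1.13 − 0.00480·1710/(2·4.55) = 1.0630 − 0.90198 = 0.16104.
h = 0.16104² = 0.025933 m.

0.0259 m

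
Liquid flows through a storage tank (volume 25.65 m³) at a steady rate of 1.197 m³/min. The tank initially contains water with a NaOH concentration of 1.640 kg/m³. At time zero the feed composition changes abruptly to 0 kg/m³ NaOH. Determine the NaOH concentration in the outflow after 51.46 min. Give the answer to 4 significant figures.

Mass balance on the solute (V constant): V dC/dt = Q(C_in − C).
Rewrite as dC/dt + C/τ = C_in/τ, τ = V/Q = 21.4286 min.
Integrating: C(t) = C_in + (C₀ − C_in) e^(−t/τ).
C(51.46) = 0 + (1.640 − 0)·e^(−51.46/21.4286) = 0 + (1.64000)·0.0905850 = 0.148559 kg/m³.

0.1486 kg/m³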